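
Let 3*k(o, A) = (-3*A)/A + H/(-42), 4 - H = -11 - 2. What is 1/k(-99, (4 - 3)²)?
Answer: -126/143 ≈ -0.88112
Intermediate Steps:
H = 17 (H = 4 - (-11 - 2) = 4 - 1*(-13) = 4 + 13 = 17)
k(o, A) = -143/126 (k(o, A) = ((-3*A)/A + 17/(-42))/3 = (-3 + 17*(-1/42))/3 = (-3 - 17/42)/3 = (⅓)*(-143/42) = -143/126)
1/k(-99, (4 - 3)²) = 1/(-143/126) = -126/143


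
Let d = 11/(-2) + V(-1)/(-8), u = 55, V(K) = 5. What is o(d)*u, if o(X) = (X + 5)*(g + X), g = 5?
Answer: 4455/64 ≈ 69.609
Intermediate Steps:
d = -49/8 (d = 11/(-2) + 5/(-8) = 11*(-½) + 5*(-⅛) = -11/2 - 5/8 = -49/8 ≈ -6.1250)
o(X) = (5 + X)² (o(X) = (X + 5)*(5 + X) = (5 + X)*(5 + X) = (5 + X)²)
o(d)*u = (25 + (-49/8)² + 10*(-49/8))*55 = (25 + 2401/64 - 245/4)*55 = (81/64)*55 = 4455/64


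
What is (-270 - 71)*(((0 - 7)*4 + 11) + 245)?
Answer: -77748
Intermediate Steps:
(-270 - 71)*(((0 - 7)*4 + 11) + 245) = -341*((-7*4 + 11) + 245) = -341*((-28 + 11) + 245) = -341*(-17 + 245) = -341*228 = -77748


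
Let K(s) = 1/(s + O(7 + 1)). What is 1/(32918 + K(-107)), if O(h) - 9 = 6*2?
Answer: 86/2830947 ≈ 3.0379e-5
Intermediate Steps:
O(h) = 21 (O(h) = 9 + 6*2 = 9 + 12 = 21)
K(s) = 1/(21 + s) (K(s) = 1/(s + 21) = 1/(21 + s))
1/(32918 + K(-107)) = 1/(32918 + 1/(21 - 107)) = 1/(32918 + 1/(-86)) = 1/(32918 - 1/86) = 1/(2830947/86) = 86/2830947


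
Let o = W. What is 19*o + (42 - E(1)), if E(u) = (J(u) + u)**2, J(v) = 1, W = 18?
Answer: 380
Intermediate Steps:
E(u) = (1 + u)**2
o = 18
19*o + (42 - E(1)) = 19*18 + (42 - (1 + 1)**2) = 342 + (42 - 1*2**2) = 342 + (42 - 1*4) = 342 + (42 - 4) = 342 + 38 = 380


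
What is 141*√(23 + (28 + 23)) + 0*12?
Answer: 141*√74 ≈ 1212.9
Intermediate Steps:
141*√(23 + (28 + 23)) + 0*12 = 141*√(23 + 51) + 0 = 141*√74 + 0 = 141*√74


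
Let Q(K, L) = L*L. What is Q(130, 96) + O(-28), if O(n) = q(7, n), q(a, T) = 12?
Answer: 9228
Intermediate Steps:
Q(K, L) = L²
O(n) = 12
Q(130, 96) + O(-28) = 96² + 12 = 9216 + 12 = 9228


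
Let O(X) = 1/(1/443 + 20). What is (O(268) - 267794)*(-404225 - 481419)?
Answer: 2101564300926004/8861 ≈ 2.3717e+11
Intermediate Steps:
O(X) = 443/8861 (O(X) = 1/(1/443 + 20) = 1/(8861/443) = 443/8861)
(O(268) - 267794)*(-404225 - 481419) = (443/8861 - 267794)*(-404225 - 481419) = -2372922191/8861*(-885644) = 2101564300926004/8861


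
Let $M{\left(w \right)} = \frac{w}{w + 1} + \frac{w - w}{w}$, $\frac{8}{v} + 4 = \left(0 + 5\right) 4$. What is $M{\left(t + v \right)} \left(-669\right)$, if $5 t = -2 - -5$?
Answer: $- \frac{2453}{7} \approx -350.43$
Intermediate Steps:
$v = \frac{1}{2}$ ($v = \frac{8}{-4 + \left(0 + 5\right) 4} = \frac{8}{-4 + 5 \cdot 4} = \frac{8}{-4 + 20} = \frac{8}{16} = 8 \cdot \frac{1}{16} = \frac{1}{2} \approx 0.5$)
$t = \frac{3}{5}$ ($t = \frac{-2 - -5}{5} = \frac{-2 + 5}{5} = \frac{1}{5} \cdot 3 = \frac{3}{5} \approx 0.6$)
$M{\left(w \right)} = \frac{w}{1 + w}$ ($M{\left(w \right)} = \frac{w}{1 + w} + \frac{0}{w} = \frac{w}{1 + w} + 0 = \frac{w}{1 + w}$)
$M{\left(t + v \right)} \left(-669\right) = \frac{\frac{3}{5} + \frac{1}{2}}{1 + \left(\frac{3}{5} + \frac{1}{2}\right)} \left(-669\right) = \frac{11}{10 \left(1 + \frac{11}{10}\right)} \left(-669\right) = \frac{11}{10 \cdot \frac{21}{10}} \left(-669\right) = \frac{11}{10} \cdot \frac{10}{21} \left(-669\right) = \frac{11}{21} \left(-669\right) = - \frac{2453}{7}$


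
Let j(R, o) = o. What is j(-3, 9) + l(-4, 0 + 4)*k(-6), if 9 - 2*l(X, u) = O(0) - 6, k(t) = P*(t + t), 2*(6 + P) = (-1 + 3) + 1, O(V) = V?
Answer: 414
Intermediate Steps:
P = -9/2 (P = -6 + ((-1 + 3) + 1)/2 = -6 + (2 + 1)/2 = -6 + (½)*3 = -6 + 3/2 = -9/2 ≈ -4.5000)
k(t) = -9*t (k(t) = -9*(t + t)/2 = -9*t)
l(X, u) = 15/2 (l(X, u) = 9/2 - (0 - 6)/2 = 9/2 - ½*(-6) = 9/2 + 3 = 15/2)
j(-3, 9) + l(-4, 0 + 4)*k(-6) = 9 + 15*(-9*(-6))/2 = 9 + (15/2)*54 = 9 + 405 = 414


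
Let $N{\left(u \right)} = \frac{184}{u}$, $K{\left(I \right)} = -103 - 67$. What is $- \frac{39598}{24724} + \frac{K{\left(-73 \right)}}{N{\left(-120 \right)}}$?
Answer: $\frac{31067723}{284326} \approx 109.27$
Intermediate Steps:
$K{\left(I \right)} = -170$
$- \frac{39598}{24724} + \frac{K{\left(-73 \right)}}{N{\left(-120 \right)}} = - \frac{39598}{24724} - \frac{170}{184 \frac{1}{-120}} = \left(-39598\right) \frac{1}{24724} - \frac{170}{184 \left(- \frac{1}{120}\right)} = - \frac{19799}{12362} - \frac{170}{- \frac{23}{15}} = - \frac{19799}{12362} - - \frac{2550}{23} = - \frac{19799}{12362} + \frac{2550}{23} = \frac{31067723}{284326}$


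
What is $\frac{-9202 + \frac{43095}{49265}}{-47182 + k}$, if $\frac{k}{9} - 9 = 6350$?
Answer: $- \frac{90658687}{99012797} \approx -0.91563$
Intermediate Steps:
$k = 57231$ ($k = 81 + 9 \cdot 6350 = 81 + 57150 = 57231$)
$\frac{-9202 + \frac{43095}{49265}}{-47182 + k} = \frac{-9202 + \frac{43095}{49265}}{-47182 + 57231} = \frac{-9202 + 43095 \cdot \frac{1}{49265}}{10049} = \left(-9202 + \frac{8619}{9853}\right) \frac{1}{10049} = \left(- \frac{90658687}{9853}\right) \frac{1}{10049} = - \frac{90658687}{99012797}$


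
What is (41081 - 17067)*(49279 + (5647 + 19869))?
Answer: 1796127130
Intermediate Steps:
(41081 - 17067)*(49279 + (5647 + 19869)) = 24014*(49279 + 25516) = 24014*74795 = 1796127130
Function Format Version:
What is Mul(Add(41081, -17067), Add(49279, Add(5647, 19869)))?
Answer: 1796127130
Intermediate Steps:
Mul(Add(41081, -17067), Add(49279, Add(5647, 19869))) = Mul(24014, Add(49279, 25516)) = Mul(24014, 74795) = 1796127130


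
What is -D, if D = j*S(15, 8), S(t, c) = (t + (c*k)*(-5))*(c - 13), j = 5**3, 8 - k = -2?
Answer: -240625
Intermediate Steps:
k = 10 (k = 8 - 1*(-2) = 8 + 2 = 10)
j = 125
S(t, c) = (-13 + c)*(t - 50*c) (S(t, c) = (t + (c*10)*(-5))*(c - 13) = (t + (10*c)*(-5))*(-13 + c) = (t - 50*c)*(-13 + c) = (-13 + c)*(t - 50*c))
D = 240625 (D = 125*(-50*8**2 - 13*15 + 650*8 + 8*15) = 125*(-50*64 - 195 + 5200 + 120) = 125*(-3200 - 195 + 5200 + 120) = 125*1925 = 240625)
-D = -1*240625 = -240625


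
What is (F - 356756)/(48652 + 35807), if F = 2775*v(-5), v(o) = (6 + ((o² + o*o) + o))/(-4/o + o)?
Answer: -2733167/591213 ≈ -4.6230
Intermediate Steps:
v(o) = (6 + o + 2*o²)/(o - 4/o) (v(o) = (6 + ((o² + o²) + o))/(o - 4/o) = (6 + (2*o² + o))/(o - 4/o) = (6 + (o + 2*o²))/(o - 4/o) = (6 + o + 2*o²)/(o - 4/o))
F = -235875/7 (F = 2775*(-5*(6 - 5 + 2*(-5)²)/(-4 + (-5)²)) = 2775*(-5*(6 - 5 + 2*25)/(-4 + 25)) = 2775*(-5*(6 - 5 + 50)/21) = 2775*(-5*1/21*51) = 2775*(-85/7) = -235875/7 ≈ -33696.)
(F - 356756)/(48652 + 35807) = (-235875/7 - 356756)/(48652 + 35807) = -2733167/7/84459 = -2733167/7*1/84459 = -2733167/591213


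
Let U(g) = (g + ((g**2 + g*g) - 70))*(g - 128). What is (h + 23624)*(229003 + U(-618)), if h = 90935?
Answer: -65194193089563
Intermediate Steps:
U(g) = (-128 + g)*(-70 + g + 2*g**2) (U(g) = (g + ((g**2 + g**2) - 70))*(-128 + g) = (g + (2*g**2 - 70))*(-128 + g) = (g + (-70 + 2*g**2))*(-128 + g) = (-70 + g + 2*g**2)*(-128 + g) = (-128 + g)*(-70 + g + 2*g**2))
(h + 23624)*(229003 + U(-618)) = (90935 + 23624)*(229003 + (8960 - 255*(-618)**2 - 198*(-618) + 2*(-618)**3)) = 114559*(229003 + (8960 - 255*381924 + 122364 + 2*(-236029032))) = 114559*(229003 + (8960 - 97390620 + 122364 - 472058064)) = 114559*(229003 - 569317360) = 114559*(-569088357) = -65194193089563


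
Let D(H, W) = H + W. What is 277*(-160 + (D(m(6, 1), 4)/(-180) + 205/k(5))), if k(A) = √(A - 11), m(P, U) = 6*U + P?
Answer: -1995508/45 - 56785*I*√6/6 ≈ -44345.0 - 23182.0*I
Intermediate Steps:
m(P, U) = P + 6*U
k(A) = √(-11 + A)
277*(-160 + (D(m(6, 1), 4)/(-180) + 205/k(5))) = 277*(-160 + (((6 + 6*1) + 4)/(-180) + 205/(√(-11 + 5)))) = 277*(-160 + (((6 + 6) + 4)*(-1/180) + 205/(√(-6)))) = 277*(-160 + ((12 + 4)*(-1/180) + 205/((I*√6)))) = 277*(-160 + (16*(-1/180) + 205*(-I*√6/6))) = 277*(-160 + (-4/45 - 205*I*√6/6)) = 277*(-7204/45 - 205*I*√6/6) = -1995508/45 - 56785*I*√6/6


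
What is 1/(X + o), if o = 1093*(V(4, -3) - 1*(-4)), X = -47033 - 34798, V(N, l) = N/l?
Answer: -3/236749 ≈ -1.2672e-5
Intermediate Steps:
X = -81831
o = 8744/3 (o = 1093*(4/(-3) - 1*(-4)) = 1093*(4*(-⅓) + 4) = 1093*(-4/3 + 4) = 1093*(8/3) = 8744/3 ≈ 2914.7)
1/(X + o) = 1/(-81831 + 8744/3) = 1/(-236749/3) = -3/236749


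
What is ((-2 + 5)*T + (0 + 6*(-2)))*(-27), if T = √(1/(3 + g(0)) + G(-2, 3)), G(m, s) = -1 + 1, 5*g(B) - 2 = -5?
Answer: 324 - 27*√15/2 ≈ 271.71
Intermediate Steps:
g(B) = -⅗ (g(B) = ⅖ + (⅕)*(-5) = ⅖ - 1 = -⅗)
G(m, s) = 0
T = √15/6 (T = √(1/(3 - ⅗) + 0) = √(1/(12/5) + 0) = √(5/12 + 0) = √(5/12) = √15/6 ≈ 0.64550)
((-2 + 5)*T + (0 + 6*(-2)))*(-27) = ((-2 + 5)*(√15/6) + (0 + 6*(-2)))*(-27) = (3*(√15/6) + (0 - 12))*(-27) = (√15/2 - 12)*(-27) = (-12 + √15/2)*(-27) = 324 - 27*√15/2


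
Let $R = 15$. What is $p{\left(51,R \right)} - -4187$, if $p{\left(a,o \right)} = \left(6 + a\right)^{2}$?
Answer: $7436$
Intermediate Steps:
$p{\left(51,R \right)} - -4187 = \left(6 + 51\right)^{2} - -4187 = 57^{2} + 4187 = 3249 + 4187 = 7436$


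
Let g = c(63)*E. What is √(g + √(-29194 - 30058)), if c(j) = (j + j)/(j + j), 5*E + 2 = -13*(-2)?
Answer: √(120 + 50*I*√14813)/5 ≈ 11.141 + 10.924*I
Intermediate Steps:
E = 24/5 (E = -⅖ + (-13*(-2))/5 = -⅖ + (⅕)*26 = -⅖ + 26/5 = 24/5 ≈ 4.8000)
c(j) = 1 (c(j) = (2*j)/((2*j)) = (2*j)*(1/(2*j)) = 1)
g = 24/5 (g = 1*(24/5) = 24/5 ≈ 4.8000)
√(g + √(-29194 - 30058)) = √(24/5 + √(-29194 - 30058)) = √(24/5 + √(-59252)) = √(24/5 + 2*I*√14813)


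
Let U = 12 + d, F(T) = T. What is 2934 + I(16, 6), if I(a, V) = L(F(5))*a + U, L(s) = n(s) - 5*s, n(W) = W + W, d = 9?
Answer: 2715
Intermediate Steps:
n(W) = 2*W
L(s) = -3*s (L(s) = 2*s - 5*s = -3*s)
U = 21 (U = 12 + 9 = 21)
I(a, V) = 21 - 15*a (I(a, V) = (-3*5)*a + 21 = -15*a + 21 = 21 - 15*a)
2934 + I(16, 6) = 2934 + (21 - 15*16) = 2934 + (21 - 240) = 2934 - 219 = 2715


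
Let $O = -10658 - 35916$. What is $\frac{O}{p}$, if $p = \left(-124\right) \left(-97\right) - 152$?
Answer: $- \frac{23287}{5938} \approx -3.9217$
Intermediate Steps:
$O = -46574$
$p = 11876$ ($p = 12028 - 152 = 11876$)
$\frac{O}{p} = - \frac{46574}{11876} = \left(-46574\right) \frac{1}{11876} = - \frac{23287}{5938}$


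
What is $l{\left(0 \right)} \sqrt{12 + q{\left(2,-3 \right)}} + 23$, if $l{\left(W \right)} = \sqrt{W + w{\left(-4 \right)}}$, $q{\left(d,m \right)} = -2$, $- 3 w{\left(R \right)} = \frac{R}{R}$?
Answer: $23 + \frac{i \sqrt{30}}{3} \approx 23.0 + 1.8257 i$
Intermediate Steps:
$w{\left(R \right)} = - \frac{1}{3}$ ($w{\left(R \right)} = - \frac{R \frac{1}{R}}{3} = \left(- \frac{1}{3}\right) 1 = - \frac{1}{3}$)
$l{\left(W \right)} = \sqrt{- \frac{1}{3} + W}$ ($l{\left(W \right)} = \sqrt{W - \frac{1}{3}} = \sqrt{- \frac{1}{3} + W}$)
$l{\left(0 \right)} \sqrt{12 + q{\left(2,-3 \right)}} + 23 = \frac{\sqrt{-3 + 9 \cdot 0}}{3} \sqrt{12 - 2} + 23 = \frac{\sqrt{-3 + 0}}{3} \sqrt{10} + 23 = \frac{\sqrt{-3}}{3} \sqrt{10} + 23 = \frac{i \sqrt{3}}{3} \sqrt{10} + 23 = \frac{i \sqrt{30}}{3} + 23 = 23 + \frac{i \sqrt{30}}{3}$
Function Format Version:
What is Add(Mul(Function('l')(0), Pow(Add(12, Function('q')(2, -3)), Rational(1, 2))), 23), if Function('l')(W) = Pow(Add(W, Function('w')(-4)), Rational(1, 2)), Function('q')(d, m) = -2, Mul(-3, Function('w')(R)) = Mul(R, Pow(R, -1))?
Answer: Add(23, Mul(Rational(1, 3), I, Pow(30, Rational(1, 2)))) ≈ Add(23.000, Mul(1.8257, I))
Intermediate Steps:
Function('w')(R) = Rational(-1, 3) (Function('w')(R) = Mul(Rational(-1, 3), Mul(R, Pow(R, -1))) = Mul(Rational(-1, 3), 1) = Rational(-1, 3))
Function('l')(W) = Pow(Add(Rational(-1, 3), W), Rational(1, 2)) (Function('l')(W) = Pow(Add(W, Rational(-1, 3)), Rational(1, 2)) = Pow(Add(Rational(-1, 3), W), Rational(1, 2)))
Add(Mul(Function('l')(0), Pow(Add(12, Function('q')(2, -3)), Rational(1, 2))), 23) = Add(Mul(Mul(Rational(1, 3), Pow(Add(-3, Mul(9, 0)), Rational(1, 2))), Pow(Add(12, -2), Rational(1, 2))), 23) = Add(Mul(Mul(Rational(1, 3), Pow(Add(-3, 0), Rational(1, 2))), Pow(10, Rational(1, 2))), 23) = Add(Mul(Mul(Rational(1, 3), Pow(-3, Rational(1, 2))), Pow(10, Rational(1, 2))), 23) = Add(Mul(Mul(Rational(1, 3), Mul(I, Pow(3, Rational(1, 2)))), Pow(10, Rational(1, 2))), 23) = Add(Mul(Mul(Rational(1, 3), I, Pow(3, Rational(1, 2))), Pow(10, Rational(1, 2))), 23) = Add(Mul(Rational(1, 3), I, Pow(30, Rational(1, 2))), 23) = Add(23, Mul(Rational(1, 3), I, Pow(30, Rational(1, 2))))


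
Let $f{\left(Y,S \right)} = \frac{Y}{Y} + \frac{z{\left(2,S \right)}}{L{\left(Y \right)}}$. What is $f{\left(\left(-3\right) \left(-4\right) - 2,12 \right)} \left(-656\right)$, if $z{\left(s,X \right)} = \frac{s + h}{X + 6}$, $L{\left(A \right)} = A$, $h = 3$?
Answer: $- \frac{6068}{9} \approx -674.22$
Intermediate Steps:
$z{\left(s,X \right)} = \frac{3 + s}{6 + X}$ ($z{\left(s,X \right)} = \frac{s + 3}{X + 6} = \frac{3 + s}{6 + X}$)
$f{\left(Y,S \right)} = 1 + \frac{5}{Y \left(6 + S\right)}$ ($f{\left(Y,S \right)} = \frac{Y}{Y} + \frac{\frac{1}{6 + S} \left(3 + 2\right)}{Y} = 1 + \frac{\frac{1}{6 + S} 5}{Y} = 1 + \frac{5 \frac{1}{6 + S}}{Y} = 1 + \frac{5}{Y \left(6 + S\right)}$)
$f{\left(\left(-3\right) \left(-4\right) - 2,12 \right)} \left(-656\right) = \frac{5 + \left(\left(-3\right) \left(-4\right) - 2\right) \left(6 + 12\right)}{\left(\left(-3\right) \left(-4\right) - 2\right) \left(6 + 12\right)} \left(-656\right) = \frac{5 + \left(12 - 2\right) 18}{\left(12 - 2\right) 18} \left(-656\right) = \frac{1}{10} \cdot \frac{1}{18} \left(5 + 10 \cdot 18\right) \left(-656\right) = \frac{1}{10} \cdot \frac{1}{18} \left(5 + 180\right) \left(-656\right) = \frac{1}{10} \cdot \frac{1}{18} \cdot 185 \left(-656\right) = \frac{37}{36} \left(-656\right) = - \frac{6068}{9}$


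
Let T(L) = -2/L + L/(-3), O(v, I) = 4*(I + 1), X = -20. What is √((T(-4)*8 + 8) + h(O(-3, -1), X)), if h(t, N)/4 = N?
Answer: 2*I*√129/3 ≈ 7.5719*I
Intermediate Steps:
O(v, I) = 4 + 4*I (O(v, I) = 4*(1 + I) = 4 + 4*I)
T(L) = -2/L - L/3 (T(L) = -2/L + L*(-⅓) = -2/L - L/3)
h(t, N) = 4*N
√((T(-4)*8 + 8) + h(O(-3, -1), X)) = √(((-2/(-4) - ⅓*(-4))*8 + 8) + 4*(-20)) = √(((-2*(-¼) + 4/3)*8 + 8) - 80) = √(((½ + 4/3)*8 + 8) - 80) = √(((11/6)*8 + 8) - 80) = √((44/3 + 8) - 80) = √(68/3 - 80) = √(-172/3) = 2*I*√129/3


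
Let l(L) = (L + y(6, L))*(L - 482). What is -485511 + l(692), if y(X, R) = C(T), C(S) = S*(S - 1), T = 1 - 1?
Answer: -340191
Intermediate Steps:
T = 0
C(S) = S*(-1 + S)
y(X, R) = 0 (y(X, R) = 0*(-1 + 0) = 0*(-1) = 0)
l(L) = L*(-482 + L) (l(L) = (L + 0)*(L - 482) = L*(-482 + L))
-485511 + l(692) = -485511 + 692*(-482 + 692) = -485511 + 692*210 = -485511 + 145320 = -340191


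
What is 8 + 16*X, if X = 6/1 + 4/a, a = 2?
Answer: 136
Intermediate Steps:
X = 8 (X = 6/1 + 4/2 = 6*1 + 4*(½) = 6 + 2 = 8)
8 + 16*X = 8 + 16*8 = 8 + 128 = 136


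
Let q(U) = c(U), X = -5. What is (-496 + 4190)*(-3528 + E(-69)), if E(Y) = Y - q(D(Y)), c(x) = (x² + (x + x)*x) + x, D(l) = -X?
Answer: -13582838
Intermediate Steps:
D(l) = 5 (D(l) = -1*(-5) = 5)
c(x) = x + 3*x² (c(x) = (x² + (2*x)*x) + x = (x² + 2*x²) + x = 3*x² + x = x + 3*x²)
q(U) = U*(1 + 3*U)
E(Y) = -80 + Y (E(Y) = Y - 5*(1 + 3*5) = Y - 5*(1 + 15) = Y - 5*16 = Y - 1*80 = Y - 80 = -80 + Y)
(-496 + 4190)*(-3528 + E(-69)) = (-496 + 4190)*(-3528 + (-80 - 69)) = 3694*(-3528 - 149) = 3694*(-3677) = -13582838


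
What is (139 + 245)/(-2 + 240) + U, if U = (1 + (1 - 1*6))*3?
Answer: -1236/119 ≈ -10.387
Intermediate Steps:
U = -12 (U = (1 + (1 - 6))*3 = (1 - 5)*3 = -4*3 = -12)
(139 + 245)/(-2 + 240) + U = (139 + 245)/(-2 + 240) - 12 = 384/238 - 12 = 384*(1/238) - 12 = 192/119 - 12 = -1236/119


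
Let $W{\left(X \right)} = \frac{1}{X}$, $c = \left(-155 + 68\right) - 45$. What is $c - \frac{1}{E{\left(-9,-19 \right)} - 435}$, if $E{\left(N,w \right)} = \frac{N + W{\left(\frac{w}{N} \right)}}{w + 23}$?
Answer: $- \frac{2192614}{16611} \approx -132.0$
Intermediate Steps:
$c = -132$ ($c = -87 - 45 = -132$)
$E{\left(N,w \right)} = \frac{N + \frac{N}{w}}{23 + w}$ ($E{\left(N,w \right)} = \frac{N + \frac{1}{w \frac{1}{N}}}{w + 23} = \frac{N + \frac{N}{w}}{23 + w}$)
$c - \frac{1}{E{\left(-9,-19 \right)} - 435} = -132 - \frac{1}{- \frac{9 \left(1 - 19\right)}{\left(-19\right) \left(23 - 19\right)} - 435} = -132 - \frac{1}{\left(-9\right) \left(- \frac{1}{19}\right) \frac{1}{4} \left(-18\right) - 435} = -132 - \frac{1}{- \frac{81}{38} - 435} = -132 - \frac{1}{- \frac{16611}{38}} = -132 - - \frac{38}{16611} = -132 + \frac{38}{16611} = - \frac{2192614}{16611}$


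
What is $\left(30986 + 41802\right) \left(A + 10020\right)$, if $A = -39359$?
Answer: $-2135527132$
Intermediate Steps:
$\left(30986 + 41802\right) \left(A + 10020\right) = \left(30986 + 41802\right) \left(-39359 + 10020\right) = 72788 \left(-29339\right) = -2135527132$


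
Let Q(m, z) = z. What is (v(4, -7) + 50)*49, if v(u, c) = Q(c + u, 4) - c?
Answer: 2989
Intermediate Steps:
v(u, c) = 4 - c
(v(4, -7) + 50)*49 = ((4 - 1*(-7)) + 50)*49 = ((4 + 7) + 50)*49 = (11 + 50)*49 = 61*49 = 2989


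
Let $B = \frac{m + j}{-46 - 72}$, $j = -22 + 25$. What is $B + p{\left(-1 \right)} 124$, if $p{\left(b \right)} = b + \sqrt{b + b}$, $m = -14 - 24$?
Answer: $- \frac{14597}{118} + 124 i \sqrt{2} \approx -123.7 + 175.36 i$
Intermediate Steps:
$m = -38$
$j = 3$
$p{\left(b \right)} = b + \sqrt{2} \sqrt{b}$ ($p{\left(b \right)} = b + \sqrt{2 b} = b + \sqrt{2} \sqrt{b}$)
$B = \frac{35}{118}$ ($B = \frac{-38 + 3}{-46 - 72} = - \frac{35}{-118} = \left(-35\right) \left(- \frac{1}{118}\right) = \frac{35}{118} \approx 0.29661$)
$B + p{\left(-1 \right)} 124 = \frac{35}{118} + \left(-1 + \sqrt{2} \sqrt{-1}\right) 124 = \frac{35}{118} + \left(-1 + \sqrt{2} i\right) 124 = \frac{35}{118} + \left(-1 + i \sqrt{2}\right) 124 = \frac{35}{118} - \left(124 - 124 i \sqrt{2}\right) = - \frac{14597}{118} + 124 i \sqrt{2}$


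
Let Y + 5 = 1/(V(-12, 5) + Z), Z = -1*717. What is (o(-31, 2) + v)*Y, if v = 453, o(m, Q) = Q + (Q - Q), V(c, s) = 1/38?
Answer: -12399933/5449 ≈ -2275.6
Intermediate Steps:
V(c, s) = 1/38
Z = -717
o(m, Q) = Q (o(m, Q) = Q + 0 = Q)
Y = -136263/27245 (Y = -5 + 1/(1/38 - 717) = -5 + 1/(-27245/38) = -5 - 38/27245 = -136263/27245 ≈ -5.0014)
(o(-31, 2) + v)*Y = (2 + 453)*(-136263/27245) = 455*(-136263/27245) = -12399933/5449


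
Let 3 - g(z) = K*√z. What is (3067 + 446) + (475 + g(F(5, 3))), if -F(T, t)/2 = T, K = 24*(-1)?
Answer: 3991 + 24*I*√10 ≈ 3991.0 + 75.895*I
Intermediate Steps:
K = -24
F(T, t) = -2*T
g(z) = 3 + 24*√z (g(z) = 3 - (-24)*√z = 3 + 24*√z)
(3067 + 446) + (475 + g(F(5, 3))) = (3067 + 446) + (475 + (3 + 24*√(-2*5))) = 3513 + (475 + (3 + 24*√(-10))) = 3513 + (475 + (3 + 24*(I*√10))) = 3513 + (475 + (3 + 24*I*√10)) = 3513 + (478 + 24*I*√10) = 3991 + 24*I*√10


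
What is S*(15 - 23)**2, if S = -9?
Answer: -576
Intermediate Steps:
S*(15 - 23)**2 = -9*(15 - 23)**2 = -9*(-8)**2 = -9*64 = -576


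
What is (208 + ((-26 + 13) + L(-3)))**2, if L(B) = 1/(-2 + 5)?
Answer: 343396/9 ≈ 38155.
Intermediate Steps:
L(B) = 1/3
(208 + ((-26 + 13) + L(-3)))**2 = (208 + ((-26 + 13) + 1/3))**2 = (208 + (-13 + 1/3))**2 = (208 - 38/3)**2 = (586/3)**2 = 343396/9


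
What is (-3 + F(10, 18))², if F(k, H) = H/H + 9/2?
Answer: 25/4 ≈ 6.2500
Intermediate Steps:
F(k, H) = 11/2 (F(k, H) = 1 + 9*(½) = 1 + 9/2 = 11/2)
(-3 + F(10, 18))² = (-3 + 11/2)² = (5/2)² = 25/4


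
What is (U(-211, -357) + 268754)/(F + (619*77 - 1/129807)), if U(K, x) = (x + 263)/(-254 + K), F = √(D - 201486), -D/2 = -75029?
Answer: 1672763586526054263552/296667866297116344583 - 350956420451172216*I*√12857/1483339331485581722915 ≈ 5.6385 - 0.026828*I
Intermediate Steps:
D = 150058 (D = -2*(-75029) = 150058)
F = 2*I*√12857 (F = √(150058 - 201486) = √(-51428) = 2*I*√12857 ≈ 226.78*I)
U(K, x) = (263 + x)/(-254 + K)
(U(-211, -357) + 268754)/(F + (619*77 - 1/129807)) = ((263 - 357)/(-254 - 211) + 268754)/(2*I*√12857 + (619*77 - 1/129807)) = (-94/(-465) + 268754)/(2*I*√12857 + (47663 - 1*1/129807)) = (-1/465*(-94) + 268754)/(2*I*√12857 + (47663 - 1/129807)) = (94/465 + 268754)/(2*I*√12857 + 6186991040/129807) = 124970704/(465*(6186991040/129807 + 2*I*√12857))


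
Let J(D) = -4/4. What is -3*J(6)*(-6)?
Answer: -18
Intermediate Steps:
J(D) = -1 (J(D) = -4*¼ = -1)
-3*J(6)*(-6) = -3*(-1)*(-6) = 3*(-6) = -18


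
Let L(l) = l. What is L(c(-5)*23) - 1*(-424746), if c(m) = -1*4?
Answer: 424654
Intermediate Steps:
c(m) = -4
L(c(-5)*23) - 1*(-424746) = -4*23 - 1*(-424746) = -92 + 424746 = 424654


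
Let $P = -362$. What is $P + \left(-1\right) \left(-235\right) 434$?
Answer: $101628$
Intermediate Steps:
$P + \left(-1\right) \left(-235\right) 434 = -362 + \left(-1\right) \left(-235\right) 434 = -362 + 235 \cdot 434 = -362 + 101990 = 101628$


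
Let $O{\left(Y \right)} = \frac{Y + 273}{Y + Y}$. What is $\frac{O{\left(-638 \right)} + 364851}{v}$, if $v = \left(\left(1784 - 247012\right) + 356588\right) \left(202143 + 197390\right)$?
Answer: $\frac{465550241}{56771785466880} \approx 8.2004 \cdot 10^{-6}$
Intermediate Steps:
$O{\left(Y \right)} = \frac{273 + Y}{2 Y}$
$v = 44491994880$ ($v = \left(\left(1784 - 247012\right) + 356588\right) 399533 = \left(-245228 + 356588\right) 399533 = 111360 \cdot 399533 = 44491994880$)
$\frac{O{\left(-638 \right)} + 364851}{v} = \frac{\frac{273 - 638}{2 \left(-638\right)} + 364851}{44491994880} = \left(\frac{1}{2} \left(- \frac{1}{638}\right) \left(-365\right) + 364851\right) \frac{1}{44491994880} = \left(\frac{365}{1276} + 364851\right) \frac{1}{44491994880} = \frac{465550241}{1276} \cdot \frac{1}{44491994880} = \frac{465550241}{56771785466880}$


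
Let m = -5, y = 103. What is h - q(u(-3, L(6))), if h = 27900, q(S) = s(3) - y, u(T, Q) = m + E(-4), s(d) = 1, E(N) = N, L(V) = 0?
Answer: 28002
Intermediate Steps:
u(T, Q) = -9 (u(T, Q) = -5 - 4 = -9)
q(S) = -102 (q(S) = 1 - 1*103 = 1 - 103 = -102)
h - q(u(-3, L(6))) = 27900 - 1*(-102) = 27900 + 102 = 28002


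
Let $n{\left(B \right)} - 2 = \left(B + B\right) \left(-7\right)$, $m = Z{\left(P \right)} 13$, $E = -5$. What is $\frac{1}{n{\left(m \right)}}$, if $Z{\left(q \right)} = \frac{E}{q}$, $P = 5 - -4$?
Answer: $\frac{9}{928} \approx 0.0096983$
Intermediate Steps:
$P = 9$ ($P = 5 + 4 = 9$)
$Z{\left(q \right)} = - \frac{5}{q}$
$m = - \frac{65}{9}$ ($m = - \frac{5}{9} \cdot 13 = \left(-5\right) \frac{1}{9} \cdot 13 = \left(- \frac{5}{9}\right) 13 = - \frac{65}{9} \approx -7.2222$)
$n{\left(B \right)} = 2 - 14 B$ ($n{\left(B \right)} = 2 + \left(B + B\right) \left(-7\right) = 2 + 2 B \left(-7\right) = 2 - 14 B$)
$\frac{1}{n{\left(m \right)}} = \frac{1}{2 - - \frac{910}{9}} = \frac{1}{2 + \frac{910}{9}} = \frac{1}{\frac{928}{9}} = \frac{9}{928}$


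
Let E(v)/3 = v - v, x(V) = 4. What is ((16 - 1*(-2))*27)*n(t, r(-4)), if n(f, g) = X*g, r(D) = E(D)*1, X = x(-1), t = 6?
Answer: 0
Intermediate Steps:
X = 4
E(v) = 0 (E(v) = 3*(v - v) = 3*0 = 0)
r(D) = 0 (r(D) = 0*1 = 0)
n(f, g) = 4*g
((16 - 1*(-2))*27)*n(t, r(-4)) = ((16 - 1*(-2))*27)*(4*0) = ((16 + 2)*27)*0 = (18*27)*0 = 486*0 = 0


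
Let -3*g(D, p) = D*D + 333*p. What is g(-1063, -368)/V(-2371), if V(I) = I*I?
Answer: -1007425/16864923 ≈ -0.059735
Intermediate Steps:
V(I) = I²
g(D, p) = -111*p - D²/3 (g(D, p) = -(D*D + 333*p)/3 = -(D² + 333*p)/3 = -111*p - D²/3)
g(-1063, -368)/V(-2371) = (-111*(-368) - ⅓*(-1063)²)/((-2371)²) = (40848 - ⅓*1129969)/5621641 = (40848 - 1129969/3)*(1/5621641) = -1007425/3*1/5621641 = -1007425/16864923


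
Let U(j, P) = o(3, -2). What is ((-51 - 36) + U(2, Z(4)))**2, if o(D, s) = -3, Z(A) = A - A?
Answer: 8100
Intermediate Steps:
Z(A) = 0
U(j, P) = -3
((-51 - 36) + U(2, Z(4)))**2 = ((-51 - 36) - 3)**2 = (-87 - 3)**2 = (-90)**2 = 8100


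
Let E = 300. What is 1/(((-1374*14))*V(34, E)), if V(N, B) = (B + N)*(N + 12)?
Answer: -1/295541904 ≈ -3.3836e-9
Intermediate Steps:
V(N, B) = (12 + N)*(B + N) (V(N, B) = (B + N)*(12 + N) = (12 + N)*(B + N))
1/(((-1374*14))*V(34, E)) = 1/(((-1374*14))*(34² + 12*300 + 12*34 + 300*34)) = 1/((-19236)*(1156 + 3600 + 408 + 10200)) = -1/19236/15364 = -1/19236*1/15364 = -1/295541904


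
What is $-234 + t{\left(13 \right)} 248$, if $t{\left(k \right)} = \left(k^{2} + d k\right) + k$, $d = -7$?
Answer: $22334$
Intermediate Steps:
$t{\left(k \right)} = k^{2} - 6 k$ ($t{\left(k \right)} = \left(k^{2} - 7 k\right) + k = k^{2} - 6 k$)
$-234 + t{\left(13 \right)} 248 = -234 + 13 \left(-6 + 13\right) 248 = -234 + 13 \cdot 7 \cdot 248 = -234 + 91 \cdot 248 = -234 + 22568 = 22334$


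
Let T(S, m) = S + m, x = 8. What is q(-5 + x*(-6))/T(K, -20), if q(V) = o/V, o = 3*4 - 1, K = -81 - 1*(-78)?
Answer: 11/1219 ≈ 0.0090238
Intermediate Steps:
K = -3 (K = -81 + 78 = -3)
o = 11 (o = 12 - 1 = 11)
q(V) = 11/V
q(-5 + x*(-6))/T(K, -20) = (11/(-5 + 8*(-6)))/(-3 - 20) = (11/(-5 - 48))/(-23) = (11/(-53))*(-1/23) = (11*(-1/53))*(-1/23) = -11/53*(-1/23) = 11/1219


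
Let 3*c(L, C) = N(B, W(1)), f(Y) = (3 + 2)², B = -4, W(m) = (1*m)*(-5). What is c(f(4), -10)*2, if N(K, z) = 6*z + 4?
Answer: -52/3 ≈ -17.333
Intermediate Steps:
W(m) = -5*m (W(m) = m*(-5) = -5*m)
f(Y) = 25 (f(Y) = 5² = 25)
N(K, z) = 4 + 6*z
c(L, C) = -26/3 (c(L, C) = (4 + 6*(-5*1))/3 = (4 + 6*(-5))/3 = (4 - 30)/3 = (⅓)*(-26) = -26/3)
c(f(4), -10)*2 = -26/3*2 = -52/3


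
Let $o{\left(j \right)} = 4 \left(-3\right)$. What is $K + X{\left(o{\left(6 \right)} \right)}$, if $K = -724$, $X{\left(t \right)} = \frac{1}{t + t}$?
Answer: $- \frac{17377}{24} \approx -724.04$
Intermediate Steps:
$o{\left(j \right)} = -12$
$X{\left(t \right)} = \frac{1}{2 t}$
$K + X{\left(o{\left(6 \right)} \right)} = -724 + \frac{1}{2 \left(-12\right)} = -724 + \frac{1}{2} \left(- \frac{1}{12}\right) = -724 - \frac{1}{24} = - \frac{17377}{24}$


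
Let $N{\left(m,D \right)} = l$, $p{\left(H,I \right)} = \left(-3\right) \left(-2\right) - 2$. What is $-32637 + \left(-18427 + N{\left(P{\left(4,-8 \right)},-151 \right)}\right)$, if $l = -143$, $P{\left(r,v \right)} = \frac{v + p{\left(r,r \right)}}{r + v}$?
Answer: $-51207$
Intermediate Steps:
$p{\left(H,I \right)} = 4$ ($p{\left(H,I \right)} = 6 - 2 = 4$)
$P{\left(r,v \right)} = \frac{4 + v}{r + v}$ ($P{\left(r,v \right)} = \frac{v + 4}{r + v} = \frac{4 + v}{r + v}$)
$N{\left(m,D \right)} = -143$
$-32637 + \left(-18427 + N{\left(P{\left(4,-8 \right)},-151 \right)}\right) = -32637 - 18570 = -51207$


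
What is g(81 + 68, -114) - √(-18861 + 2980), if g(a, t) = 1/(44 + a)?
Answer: 1/193 - I*√15881 ≈ 0.0051813 - 126.02*I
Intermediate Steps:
g(81 + 68, -114) - √(-18861 + 2980) = 1/(44 + (81 + 68)) - √(-18861 + 2980) = 1/(44 + 149) - √(-15881) = 1/193 - I*√15881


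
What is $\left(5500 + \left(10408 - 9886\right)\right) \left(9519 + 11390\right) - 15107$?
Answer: $125898891$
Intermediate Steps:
$\left(5500 + \left(10408 - 9886\right)\right) \left(9519 + 11390\right) - 15107 = \left(5500 + \left(10408 - 9886\right)\right) 20909 - 15107 = \left(5500 + 522\right) 20909 - 15107 = 6022 \cdot 20909 - 15107 = 125913998 - 15107 = 125898891$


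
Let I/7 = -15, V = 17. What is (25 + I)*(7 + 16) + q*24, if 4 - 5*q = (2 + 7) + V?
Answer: -9728/5 ≈ -1945.6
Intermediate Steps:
I = -105 (I = 7*(-15) = -105)
q = -22/5 (q = ⅘ - ((2 + 7) + 17)/5 = ⅘ - (9 + 17)/5 = ⅘ - ⅕*26 = ⅘ - 26/5 = -22/5 ≈ -4.4000)
(25 + I)*(7 + 16) + q*24 = (25 - 105)*(7 + 16) - 22/5*24 = -80*23 - 528/5 = -1840 - 528/5 = -9728/5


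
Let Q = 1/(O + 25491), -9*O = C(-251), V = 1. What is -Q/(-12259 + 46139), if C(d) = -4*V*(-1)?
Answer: -9/7772580200 ≈ -1.1579e-9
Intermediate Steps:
C(d) = 4 (C(d) = -4*1*(-1) = -4*(-1) = 4)
O = -4/9 (O = -⅑*4 = -4/9 ≈ -0.44444)
Q = 9/229415 (Q = 1/(-4/9 + 25491) = 1/(229415/9) = 9/229415 ≈ 3.9230e-5)
-Q/(-12259 + 46139) = -9/(229415*(-12259 + 46139)) = -9/(229415*33880) = -1*9/7772580200 = -9/7772580200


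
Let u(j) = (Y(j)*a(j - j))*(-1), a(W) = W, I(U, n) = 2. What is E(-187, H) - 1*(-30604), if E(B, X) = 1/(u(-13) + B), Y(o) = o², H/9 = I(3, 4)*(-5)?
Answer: 5722947/187 ≈ 30604.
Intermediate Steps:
H = -90 (H = 9*(2*(-5)) = 9*(-10) = -90)
u(j) = 0 (u(j) = (j²*(j - j))*(-1) = (j²*0)*(-1) = 0*(-1) = 0)
E(B, X) = 1/B (E(B, X) = 1/(0 + B) = 1/B)
E(-187, H) - 1*(-30604) = 1/(-187) - 1*(-30604) = -1/187 + 30604 = 5722947/187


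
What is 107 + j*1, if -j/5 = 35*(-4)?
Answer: 807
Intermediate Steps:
j = 700 (j = -175*(-4) = -5*(-140) = 700)
107 + j*1 = 107 + 700*1 = 107 + 700 = 807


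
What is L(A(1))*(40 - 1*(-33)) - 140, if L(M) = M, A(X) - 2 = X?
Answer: 79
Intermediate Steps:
A(X) = 2 + X
L(A(1))*(40 - 1*(-33)) - 140 = (2 + 1)*(40 - 1*(-33)) - 140 = 3*(40 + 33) - 140 = 3*73 - 140 = 219 - 140 = 79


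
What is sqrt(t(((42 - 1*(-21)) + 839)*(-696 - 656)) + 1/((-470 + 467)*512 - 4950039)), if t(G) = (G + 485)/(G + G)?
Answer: sqrt(119817717406784147938)/15483244920 ≈ 0.70697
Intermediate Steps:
t(G) = (485 + G)/(2*G) (t(G) = (485 + G)/((2*G)) = (485 + G)*(1/(2*G)) = (485 + G)/(2*G))
sqrt(t(((42 - 1*(-21)) + 839)*(-696 - 656)) + 1/((-470 + 467)*512 - 4950039)) = sqrt((485 + ((42 - 1*(-21)) + 839)*(-696 - 656))/(2*((((42 - 1*(-21)) + 839)*(-696 - 656)))) + 1/((-470 + 467)*512 - 4950039)) = sqrt((485 + ((42 + 21) + 839)*(-1352))/(2*((((42 + 21) + 839)*(-1352)))) + 1/(-3*512 - 4950039)) = sqrt((485 + (63 + 839)*(-1352))/(2*(((63 + 839)*(-1352)))) + 1/(-1536 - 4950039)) = sqrt((485 + 902*(-1352))/(2*((902*(-1352)))) + 1/(-4951575)) = sqrt((1/2)*(485 - 1219504)/(-1219504) - 1/4951575) = sqrt((1/2)*(-1/1219504)*(-1219019) - 1/4951575) = sqrt(1219019/2439008 - 1/4951575) = sqrt(6036061565917/12076931037600) = sqrt(119817717406784147938)/15483244920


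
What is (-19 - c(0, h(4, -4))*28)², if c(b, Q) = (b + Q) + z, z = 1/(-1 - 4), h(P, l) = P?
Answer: 393129/25 ≈ 15725.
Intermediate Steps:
z = -⅕ (z = 1/(-5) = -⅕ ≈ -0.20000)
c(b, Q) = -⅕ + Q + b (c(b, Q) = (b + Q) - ⅕ = (Q + b) - ⅕ = -⅕ + Q + b)
(-19 - c(0, h(4, -4))*28)² = (-19 - (-⅕ + 4 + 0)*28)² = (-19 - 19*28/5)² = (-19 - 1*532/5)² = (-19 - 532/5)² = (-627/5)² = 393129/25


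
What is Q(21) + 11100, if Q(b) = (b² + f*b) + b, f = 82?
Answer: 13284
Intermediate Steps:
Q(b) = b² + 83*b (Q(b) = (b² + 82*b) + b = b² + 83*b)
Q(21) + 11100 = 21*(83 + 21) + 11100 = 21*104 + 11100 = 2184 + 11100 = 13284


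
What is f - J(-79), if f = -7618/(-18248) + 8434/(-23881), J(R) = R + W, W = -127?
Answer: 44899401177/217890244 ≈ 206.06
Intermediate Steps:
J(R) = -127 + R (J(R) = R - 127 = -127 + R)
f = 14010913/217890244 (f = -7618*(-1/18248) + 8434*(-1/23881) = 3809/9124 - 8434/23881 = 14010913/217890244 ≈ 0.064303)
f - J(-79) = 14010913/217890244 - (-127 - 79) = 14010913/217890244 - 1*(-206) = 14010913/217890244 + 206 = 44899401177/217890244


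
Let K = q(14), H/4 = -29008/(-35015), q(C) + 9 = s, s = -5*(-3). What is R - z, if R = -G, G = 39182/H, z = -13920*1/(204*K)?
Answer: -34951272835/2958816 ≈ -11813.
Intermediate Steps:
s = 15
q(C) = 6 (q(C) = -9 + 15 = 6)
H = 116032/35015 (H = 4*(-29008/(-35015)) = 4*(-29008*(-1/35015)) = 4*(29008/35015) = 116032/35015 ≈ 3.3138)
K = 6
z = -580/51 (z = -13920/(6*204) = -13920/1224 = -13920*1/1224 = -580/51 ≈ -11.373)
G = 685978865/58016 (G = 39182/(116032/35015) = 39182*(35015/116032) = 685978865/58016 ≈ 11824.)
R = -685978865/58016 (R = -1*685978865/58016 = -685978865/58016 ≈ -11824.)
R - z = -685978865/58016 - 1*(-580/51) = -685978865/58016 + 580/51 = -34951272835/2958816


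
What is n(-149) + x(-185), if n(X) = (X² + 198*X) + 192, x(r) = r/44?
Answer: -312981/44 ≈ -7113.2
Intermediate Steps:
x(r) = r/44 (x(r) = r*(1/44) = r/44)
n(X) = 192 + X² + 198*X
n(-149) + x(-185) = (192 + (-149)² + 198*(-149)) + (1/44)*(-185) = (192 + 22201 - 29502) - 185/44 = -7109 - 185/44 = -312981/44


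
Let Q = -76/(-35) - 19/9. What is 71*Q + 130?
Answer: 42299/315 ≈ 134.28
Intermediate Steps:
Q = 19/315 (Q = -76*(-1/35) - 19*1/9 = 76/35 - 19/9 = 19/315 ≈ 0.060317)
71*Q + 130 = 71*(19/315) + 130 = 1349/315 + 130 = 42299/315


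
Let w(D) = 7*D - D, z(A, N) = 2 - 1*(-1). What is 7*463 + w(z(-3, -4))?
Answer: 3259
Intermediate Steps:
z(A, N) = 3 (z(A, N) = 2 + 1 = 3)
w(D) = 6*D
7*463 + w(z(-3, -4)) = 7*463 + 6*3 = 3241 + 18 = 3259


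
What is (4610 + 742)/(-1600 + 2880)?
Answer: 669/160 ≈ 4.1813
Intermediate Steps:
(4610 + 742)/(-1600 + 2880) = 5352/1280 = 5352*(1/1280) = 669/160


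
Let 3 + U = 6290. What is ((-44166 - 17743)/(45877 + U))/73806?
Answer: -61909/3850016184 ≈ -1.6080e-5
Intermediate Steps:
U = 6287 (U = -3 + 6290 = 6287)
((-44166 - 17743)/(45877 + U))/73806 = ((-44166 - 17743)/(45877 + 6287))/73806 = -61909/52164*(1/73806) = -61909*1/52164*(1/73806) = -61909/52164*1/73806 = -61909/3850016184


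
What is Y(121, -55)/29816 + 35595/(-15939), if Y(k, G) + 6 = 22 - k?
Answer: -16872605/7543448 ≈ -2.2367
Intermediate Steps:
Y(k, G) = 16 - k (Y(k, G) = -6 + (22 - k) = 16 - k)
Y(121, -55)/29816 + 35595/(-15939) = (16 - 1*121)/29816 + 35595/(-15939) = (16 - 121)*(1/29816) + 35595*(-1/15939) = -105*1/29816 - 565/253 = -105/29816 - 565/253 = -16872605/7543448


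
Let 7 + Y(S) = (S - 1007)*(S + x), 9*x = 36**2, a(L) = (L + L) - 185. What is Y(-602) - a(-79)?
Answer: 737258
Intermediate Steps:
a(L) = -185 + 2*L (a(L) = 2*L - 185 = -185 + 2*L)
x = 144 (x = (1/9)*36**2 = (1/9)*1296 = 144)
Y(S) = -7 + (-1007 + S)*(144 + S) (Y(S) = -7 + (S - 1007)*(S + 144) = -7 + (-1007 + S)*(144 + S))
Y(-602) - a(-79) = (-145015 + (-602)**2 - 863*(-602)) - (-185 + 2*(-79)) = (-145015 + 362404 + 519526) - (-185 - 158) = 736915 - 1*(-343) = 736915 + 343 = 737258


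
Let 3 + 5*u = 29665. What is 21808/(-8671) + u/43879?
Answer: -156116102/65599105 ≈ -2.3799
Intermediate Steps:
u = 29662/5 (u = -⅗ + (⅕)*29665 = -⅗ + 5933 = 29662/5 ≈ 5932.4)
21808/(-8671) + u/43879 = 21808/(-8671) + (29662/5)/43879 = 21808*(-1/8671) + (29662/5)*(1/43879) = -752/299 + 29662/219395 = -156116102/65599105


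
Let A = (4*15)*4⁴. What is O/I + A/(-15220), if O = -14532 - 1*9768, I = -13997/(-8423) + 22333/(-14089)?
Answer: -365753113524222/1153279519 ≈ -3.1714e+5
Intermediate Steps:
I = 9092874/118671647 (I = -13997*(-1/8423) + 22333*(-1/14089) = 13997/8423 - 22333/14089 = 9092874/118671647 ≈ 0.076622)
O = -24300 (O = -14532 - 9768 = -24300)
A = 15360 (A = 60*256 = 15360)
O/I + A/(-15220) = -24300/9092874/118671647 + 15360/(-15220) = -24300*118671647/9092874 + 15360*(-1/15220) = -480620170350/1515479 - 768/761 = -365753113524222/1153279519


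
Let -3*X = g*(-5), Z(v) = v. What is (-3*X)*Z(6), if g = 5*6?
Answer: -900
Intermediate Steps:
g = 30
X = 50 (X = -10*(-5) = -⅓*(-150) = 50)
(-3*X)*Z(6) = -3*50*6 = -150*6 = -900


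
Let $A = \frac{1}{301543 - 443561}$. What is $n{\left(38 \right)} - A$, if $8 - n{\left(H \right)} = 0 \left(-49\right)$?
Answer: $\frac{1136145}{142018} \approx 8.0$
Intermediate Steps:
$n{\left(H \right)} = 8$ ($n{\left(H \right)} = 8 - 0 \left(-49\right) = 8 - 0 = 8 + 0 = 8$)
$A = - \frac{1}{142018}$ ($A = \frac{1}{-142018} = - \frac{1}{142018} \approx -7.0414 \cdot 10^{-6}$)
$n{\left(38 \right)} - A = 8 - - \frac{1}{142018} = 8 + \frac{1}{142018} = \frac{1136145}{142018}$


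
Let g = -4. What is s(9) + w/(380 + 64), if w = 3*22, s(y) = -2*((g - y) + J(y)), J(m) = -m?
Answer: 3267/74 ≈ 44.149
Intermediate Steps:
s(y) = 8 + 4*y (s(y) = -2*((-4 - y) - y) = -2*(-4 - 2*y) = 8 + 4*y)
w = 66
s(9) + w/(380 + 64) = (8 + 4*9) + 66/(380 + 64) = (8 + 36) + 66/444 = 44 + 66*(1/444) = 44 + 11/74 = 3267/74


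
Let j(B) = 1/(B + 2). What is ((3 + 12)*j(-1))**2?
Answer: 225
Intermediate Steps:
j(B) = 1/(2 + B)
((3 + 12)*j(-1))**2 = ((3 + 12)/(2 - 1))**2 = (15/1)**2 = (15*1)**2 = 15**2 = 225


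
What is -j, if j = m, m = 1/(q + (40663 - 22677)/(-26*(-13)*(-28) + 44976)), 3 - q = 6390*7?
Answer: 772/34528853 ≈ 2.2358e-5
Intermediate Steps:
q = -44727 (q = 3 - 6390*7 = 3 - 1*44730 = 3 - 44730 = -44727)
m = -772/34528853 (m = 1/(-44727 + (40663 - 22677)/(-26*(-13)*(-28) + 44976)) = 1/(-44727 + 17986/(338*(-28) + 44976)) = 1/(-44727 + 17986/(-9464 + 44976)) = 1/(-44727 + 17986/35512) = 1/(-44727 + 17986*(1/35512)) = 1/(-44727 + 391/772) = 1/(-34528853/772) = -772/34528853 ≈ -2.2358e-5)
j = -772/34528853 ≈ -2.2358e-5
-j = -1*(-772/34528853) = 772/34528853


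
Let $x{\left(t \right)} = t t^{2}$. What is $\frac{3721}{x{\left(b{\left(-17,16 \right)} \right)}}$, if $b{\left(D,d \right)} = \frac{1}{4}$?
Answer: $238144$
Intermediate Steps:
$b{\left(D,d \right)} = \frac{1}{4}$
$x{\left(t \right)} = t^{3}$
$\frac{3721}{x{\left(b{\left(-17,16 \right)} \right)}} = \frac{3721}{\left(\frac{1}{4}\right)^{3}} = 3721 \frac{1}{\frac{1}{64}} = 3721 \cdot 64 = 238144$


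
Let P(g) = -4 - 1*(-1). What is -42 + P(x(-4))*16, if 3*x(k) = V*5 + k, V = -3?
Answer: -90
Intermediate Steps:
x(k) = -5 + k/3 (x(k) = (-3*5 + k)/3 = (-15 + k)/3 = -5 + k/3)
P(g) = -3 (P(g) = -4 + 1 = -3)
-42 + P(x(-4))*16 = -42 - 3*16 = -42 - 48 = -90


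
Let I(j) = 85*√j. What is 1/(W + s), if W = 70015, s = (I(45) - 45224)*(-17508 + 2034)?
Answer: 699866191/489734835854563981 + 3945870*√5/489734835854563981 ≈ 1.4471e-9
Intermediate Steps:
s = 699796176 - 3945870*√5 (s = (85*√45 - 45224)*(-17508 + 2034) = (85*(3*√5) - 45224)*(-15474) = (255*√5 - 45224)*(-15474) = (-45224 + 255*√5)*(-15474) = 699796176 - 3945870*√5 ≈ 6.9097e+8)
1/(W + s) = 1/(70015 + (699796176 - 3945870*√5)) = 1/(699866191 - 3945870*√5)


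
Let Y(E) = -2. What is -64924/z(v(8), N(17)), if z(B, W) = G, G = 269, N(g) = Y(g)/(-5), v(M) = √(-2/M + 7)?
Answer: -64924/269 ≈ -241.35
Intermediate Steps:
v(M) = √(7 - 2/M)
N(g) = ⅖ (N(g) = -2/(-5) = -2*(-⅕) = ⅖)
z(B, W) = 269
-64924/z(v(8), N(17)) = -64924/269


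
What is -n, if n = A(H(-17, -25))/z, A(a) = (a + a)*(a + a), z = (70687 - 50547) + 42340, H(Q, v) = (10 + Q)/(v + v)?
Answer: -49/39050000 ≈ -1.2548e-6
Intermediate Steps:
H(Q, v) = (10 + Q)/(2*v) (H(Q, v) = (10 + Q)/((2*v)) = (10 + Q)*(1/(2*v)) = (10 + Q)/(2*v))
z = 62480 (z = 20140 + 42340 = 62480)
A(a) = 4*a² (A(a) = (2*a)*(2*a) = 4*a²)
n = 49/39050000 (n = (4*((½)*(10 - 17)/(-25))²)/62480 = (4*((½)*(-1/25)*(-7))²)*(1/62480) = (4*(7/50)²)*(1/62480) = (4*(49/2500))*(1/62480) = (49/625)*(1/62480) = 49/39050000 ≈ 1.2548e-6)
-n = -1*49/39050000 = -49/39050000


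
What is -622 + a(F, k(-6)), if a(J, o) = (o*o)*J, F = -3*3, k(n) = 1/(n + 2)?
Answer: -9961/16 ≈ -622.56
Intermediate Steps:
k(n) = 1/(2 + n)
F = -9
a(J, o) = J*o² (a(J, o) = o²*J = J*o²)
-622 + a(F, k(-6)) = -622 - 9/(2 - 6)² = -622 - 9*(1/(-4))² = -622 - 9*(-¼)² = -622 - 9*1/16 = -622 - 9/16 = -9961/16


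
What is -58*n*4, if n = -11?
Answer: 2552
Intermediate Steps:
-58*n*4 = -(-638)*4 = -58*(-44) = 2552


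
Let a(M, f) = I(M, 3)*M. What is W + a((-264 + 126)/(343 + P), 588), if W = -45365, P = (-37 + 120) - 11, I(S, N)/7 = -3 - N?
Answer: -18820679/415 ≈ -45351.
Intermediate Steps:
I(S, N) = -21 - 7*N (I(S, N) = 7*(-3 - N) = -21 - 7*N)
P = 72 (P = 83 - 11 = 72)
a(M, f) = -42*M (a(M, f) = (-21 - 7*3)*M = (-21 - 21)*M = -42*M)
W + a((-264 + 126)/(343 + P), 588) = -45365 - 42*(-264 + 126)/(343 + 72) = -45365 - (-5796)/415 = -45365 - 42*(-138/415) = -45365 + 5796/415 = -18820679/415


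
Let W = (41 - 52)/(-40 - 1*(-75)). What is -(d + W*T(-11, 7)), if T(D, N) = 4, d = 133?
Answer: -4611/35 ≈ -131.74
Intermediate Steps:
W = -11/35 (W = -11/(-40 + 75) = -11/35 ≈ -0.31429)
-(d + W*T(-11, 7)) = -(133 - 11/35*4) = -(133 - 44/35) = -1*4611/35 = -4611/35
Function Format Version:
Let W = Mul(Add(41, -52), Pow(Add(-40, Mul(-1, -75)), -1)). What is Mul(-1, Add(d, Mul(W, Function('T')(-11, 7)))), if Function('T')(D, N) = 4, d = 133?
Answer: Rational(-4611, 35) ≈ -131.74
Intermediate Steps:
W = Rational(-11, 35) (W = Mul(-11, Pow(Add(-40, 75), -1)) = Mul(-11, Pow(35, -1)) = Mul(-11, Rational(1, 35)) = Rational(-11, 35) ≈ -0.31429)
Mul(-1, Add(d, Mul(W, Function('T')(-11, 7)))) = Mul(-1, Add(133, Mul(Rational(-11, 35), 4))) = Mul(-1, Add(133, Rational(-44, 35))) = Mul(-1, Rational(4611, 35)) = Rational(-4611, 35)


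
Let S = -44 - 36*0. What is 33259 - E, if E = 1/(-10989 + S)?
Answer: 366946548/11033 ≈ 33259.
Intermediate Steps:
S = -44 (S = -44 + 0 = -44)
E = -1/11033 (E = 1/(-10989 - 44) = 1/(-11033) = -1/11033 ≈ -9.0637e-5)
33259 - E = 33259 - 1*(-1/11033) = 33259 + 1/11033 = 366946548/11033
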